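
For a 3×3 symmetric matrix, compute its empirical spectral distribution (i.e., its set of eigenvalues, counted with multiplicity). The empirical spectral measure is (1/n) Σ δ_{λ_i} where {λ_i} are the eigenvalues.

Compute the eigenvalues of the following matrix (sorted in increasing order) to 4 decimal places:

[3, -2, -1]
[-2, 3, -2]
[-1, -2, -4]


Since M is real symmetric, all three eigenvalues are real; they are the roots of det(λI − M) = λ³ − (tr M) λ² + s λ − det M, where s is the sum of the principal 2×2 minors.
tr M = 3 + 3 + (-4) = 2.
s = (3·3 − (-2)²) + (3·(-4) − (-1)²) + (3·(-4) − (-2)²) = 5 + (-13) + (-16) = -24.
det M (expand along row 1) = 3·(-16) − (-2)·6 + (-1)·7 = -43.
Characteristic polynomial: λ³ − 2λ² − 24λ + 43 = 0.
Substitute λ = y + (tr M)/3 = y + 0.666667 to remove the quadratic term: y³ + p·y + q = 0 with p = s − (tr M)²/3 = -25.333333 and q = −2(tr M)³/27 + (tr M)·s/3 − det M = 26.407407.
Three real roots ⇒ use the trigonometric (Viète) form: r = 2√(−p/3) = 5.811865, φ = arccos(3q/(p·r)) = arccos(-0.538070) = 2.138943 rad.
y_k = r·cos(φ/3 − 2πk/3) for k = 0, 1, 2 gives y = 4.396185, 1.094096, -5.490281.
λ_k = y_k + 0.666667 gives λ = 5.0629, 1.7608, -4.8236 (check: the sum is 2.0000 = tr M).

Eigenvalues sorted in increasing order: [-4.8236, 1.7608, 5.0629].


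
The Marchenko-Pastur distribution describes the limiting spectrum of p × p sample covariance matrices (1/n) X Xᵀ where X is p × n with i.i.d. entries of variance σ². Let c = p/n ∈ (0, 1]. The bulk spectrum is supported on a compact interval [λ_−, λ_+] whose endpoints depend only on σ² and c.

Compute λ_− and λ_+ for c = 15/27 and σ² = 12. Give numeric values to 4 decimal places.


c = 15/27 = 0.555556; √c = 0.745356.
λ_− = σ² (1 − √c)² = 12 · (1 − 0.745356)² = 12 · (0.254644)² = 0.778123.
λ_+ = σ² (1 + √c)² = 12 · (1 + 0.745356)² = 12 · (1.745356)² = 36.555210.

Rounded to 4 decimal places: λ_− ≈ 0.7781, λ_+ ≈ 36.5552.


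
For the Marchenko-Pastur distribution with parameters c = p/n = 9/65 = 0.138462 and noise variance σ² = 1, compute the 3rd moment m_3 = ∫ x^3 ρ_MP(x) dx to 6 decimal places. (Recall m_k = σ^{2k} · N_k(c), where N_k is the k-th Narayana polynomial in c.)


E[X³] = σ⁶ (1 + 3c + c²) (third MP moment). With σ² = 1 (so σ⁶ = 1) and c = 9/65 = 0.138462: E[X³] = 1 · (1 + 3·0.138462 + (0.138462)²) = 1 · 1.434556.

So E[X^3] = 1.434556.


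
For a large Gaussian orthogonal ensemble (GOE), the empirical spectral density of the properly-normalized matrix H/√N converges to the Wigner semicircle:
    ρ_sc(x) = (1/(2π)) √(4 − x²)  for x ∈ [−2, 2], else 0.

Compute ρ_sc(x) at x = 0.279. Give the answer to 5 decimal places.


ρ_sc(x) = (1/(2π)) √(4 − x²). With x = 0.279:
  4 − x² = 4 − (0.279)² = 4 − 0.077841 = 3.922159.
  √(4 − x²) = 1.980444.
  1/(2π) = 0.159155.
  ρ_sc(0.279) = 0.159155 · 1.980444 = 0.315197.

Rounded to 5 decimal places: ρ_sc(0.279) ≈ 0.31520.


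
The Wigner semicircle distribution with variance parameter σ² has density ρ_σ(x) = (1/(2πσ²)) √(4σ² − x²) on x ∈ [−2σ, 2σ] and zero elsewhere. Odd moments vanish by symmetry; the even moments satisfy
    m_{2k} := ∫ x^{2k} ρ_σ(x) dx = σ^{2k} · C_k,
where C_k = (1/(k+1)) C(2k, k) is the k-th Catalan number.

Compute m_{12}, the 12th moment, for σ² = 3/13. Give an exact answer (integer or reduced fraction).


By the scaled semicircle moment identity, m_{2k} = σ^{2k} · C_k with k = 6.
C_6 = (1/(k+1)) · C(2k, k) = (1/7) · C(12, 6) = (1/7) · 924 = 132.
σ^{2k} = (σ²)^k = (3/13)^6 = 729/4826809.

Therefore m_{12} = σ^{12} · C_6 = (729/4826809) · 132 = 96228/4826809.


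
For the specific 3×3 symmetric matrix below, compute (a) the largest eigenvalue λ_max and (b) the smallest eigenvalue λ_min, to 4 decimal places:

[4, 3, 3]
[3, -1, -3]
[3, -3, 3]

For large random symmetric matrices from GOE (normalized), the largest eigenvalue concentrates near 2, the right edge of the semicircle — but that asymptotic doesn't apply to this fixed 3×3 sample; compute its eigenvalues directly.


Since M is real symmetric, all three eigenvalues are real; they are the roots of det(λI − M) = λ³ − (tr M) λ² + s λ − det M, where s is the sum of the principal 2×2 minors.
tr M = 4 + (-1) + 3 = 6.
s = (4·(-1) − 3²) + (4·3 − 3²) + ((-1)·3 − (-3)²) = -13 + 3 + (-12) = -22.
det M (expand along row 1) = 4·(-12) − 3·18 + 3·(-6) = -120.
Characteristic polynomial: λ³ − 6λ² − 22λ + 120 = 0.
Substitute λ = y + (tr M)/3 = y + 2.000000 to remove the quadratic term: y³ + p·y + q = 0 with p = s − (tr M)²/3 = -34.000000 and q = −2(tr M)³/27 + (tr M)·s/3 − det M = 60.000000.
Three real roots ⇒ use the trigonometric (Viète) form: r = 2√(−p/3) = 6.733003, φ = arccos(3q/(p·r)) = arccos(-0.786294) = 2.475583 rad.
y_k = r·cos(φ/3 − 2πk/3) for k = 0, 1, 2 gives y = 4.567764, 2.000000, -6.567764.
λ_k = y_k + 2.000000 gives λ = 6.5678, 4.0000, -4.5678 (check: the sum is 6.0000 = tr M).

Hence λ_max = 6.5678 and λ_min = -4.5678.


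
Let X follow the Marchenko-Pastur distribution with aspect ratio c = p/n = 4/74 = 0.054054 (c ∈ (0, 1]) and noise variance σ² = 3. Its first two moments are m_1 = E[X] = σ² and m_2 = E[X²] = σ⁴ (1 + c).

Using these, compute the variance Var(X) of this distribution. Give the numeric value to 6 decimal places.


m_1 = E[X] = σ² = 3, so m_1² = 9.
m_2 = E[X²] = σ⁴ (1 + c) = 9 · (1 + 0.054054) = 9 · 1.054054 = 9.486486.
(Note m_2 − m_1² simplifies to c · σ⁴ = 0.054054 · 9.)

Var(X) = m_2 − m_1² = 9.486486 − 9 = 0.486486.


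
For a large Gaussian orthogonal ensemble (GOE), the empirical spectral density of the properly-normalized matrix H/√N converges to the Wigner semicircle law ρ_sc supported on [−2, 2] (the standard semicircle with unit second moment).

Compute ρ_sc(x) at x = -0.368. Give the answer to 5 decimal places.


ρ_sc(x) = (1/(2π)) √(4 − x²). With x = -0.368:
  4 − x² = 4 − (-0.368)² = 4 − 0.135424 = 3.864576.
  √(4 − x²) = 1.965852.
  1/(2π) = 0.159155.
  ρ_sc(-0.368) = 0.159155 · 1.965852 = 0.312875.

Rounded to 5 decimal places: ρ_sc(-0.368) ≈ 0.31288.


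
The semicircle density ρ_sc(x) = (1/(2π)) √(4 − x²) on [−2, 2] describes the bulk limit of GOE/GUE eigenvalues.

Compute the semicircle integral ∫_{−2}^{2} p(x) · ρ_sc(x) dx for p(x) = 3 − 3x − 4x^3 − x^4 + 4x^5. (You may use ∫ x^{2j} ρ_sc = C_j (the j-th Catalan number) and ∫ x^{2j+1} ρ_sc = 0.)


Write p(x) = Σ a_i x^i, split into monomials and integrate each against ρ_sc separately.
Using ∫ x^{2j} ρ_sc = C_j = (1/(j+1)) C(2j, j) (Catalan numbers) and ∫ x^{2j+1} ρ_sc = 0 (odd monomials vanish by symmetry):
  i = 0 (even): a_0 · C_{0} = 3 · 1 = 3
  i = 1 (odd): ∫ x^1 ρ_sc = 0 (vanishes)
  i = 3 (odd): ∫ x^3 ρ_sc = 0 (vanishes)
  i = 4 (even): a_4 · C_{2} = -1 · 2 = -2
  i = 5 (odd): ∫ x^5 ρ_sc = 0 (vanishes)

Summing the contributions: ∫_{−2}^{2} p(x) ρ_sc(x) dx = 3 + (-2) = 1.


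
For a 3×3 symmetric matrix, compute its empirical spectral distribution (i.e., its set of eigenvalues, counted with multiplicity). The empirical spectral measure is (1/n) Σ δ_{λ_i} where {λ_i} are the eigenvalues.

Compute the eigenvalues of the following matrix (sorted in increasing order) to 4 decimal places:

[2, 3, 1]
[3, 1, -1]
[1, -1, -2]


Since M is real symmetric, all three eigenvalues are real; they are the roots of det(λI − M) = λ³ − (tr M) λ² + s λ − det M, where s is the sum of the principal 2×2 minors.
tr M = 2 + 1 + (-2) = 1.
s = (2·1 − 3²) + (2·(-2) − 1²) + (1·(-2) − (-1)²) = -7 + (-5) + (-3) = -15.
det M (expand along row 1) = 2·(-3) − 3·(-5) + 1·(-4) = 5.
Characteristic polynomial: λ³ − λ² − 15λ − 5 = 0.
Substitute λ = y + (tr M)/3 = y + 0.333333 to remove the quadratic term: y³ + p·y + q = 0 with p = s − (tr M)²/3 = -15.333333 and q = −2(tr M)³/27 + (tr M)·s/3 − det M = -10.074074.
Three real roots ⇒ use the trigonometric (Viète) form: r = 2√(−p/3) = 4.521553, φ = arccos(3q/(p·r)) = arccos(0.435915) = 1.119741 rad.
y_k = r·cos(φ/3 − 2πk/3) for k = 0, 1, 2 gives y = 4.210236, -0.677265, -3.532972.
λ_k = y_k + 0.333333 gives λ = 4.5436, -0.3439, -3.1996 (check: the sum is 1.0000 = tr M).

Eigenvalues sorted in increasing order: [-3.1996, -0.3439, 4.5436].


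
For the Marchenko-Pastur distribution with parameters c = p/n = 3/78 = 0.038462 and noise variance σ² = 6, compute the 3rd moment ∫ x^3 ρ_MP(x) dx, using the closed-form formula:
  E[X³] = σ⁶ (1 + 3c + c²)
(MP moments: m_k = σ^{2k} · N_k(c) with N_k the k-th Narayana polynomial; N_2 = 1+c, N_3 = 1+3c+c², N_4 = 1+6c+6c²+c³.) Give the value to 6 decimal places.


E[X³] = σ⁶ (1 + 3c + c²) (third MP moment). With σ² = 6 (so σ⁶ = 216) and c = 3/78 = 0.038462: E[X³] = 216 · (1 + 3·0.038462 + (0.038462)²) = 216 · 1.116864.

So E[X^3] = 241.242604.


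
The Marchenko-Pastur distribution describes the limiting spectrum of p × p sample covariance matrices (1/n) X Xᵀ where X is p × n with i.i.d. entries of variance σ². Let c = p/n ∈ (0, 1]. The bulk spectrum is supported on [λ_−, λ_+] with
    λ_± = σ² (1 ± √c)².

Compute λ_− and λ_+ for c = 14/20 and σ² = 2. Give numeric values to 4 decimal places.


c = 14/20 = 0.700000; √c = 0.836660.
λ_− = σ² (1 − √c)² = 2 · (1 − 0.836660)² = 2 · (0.163340)² = 0.053360.
λ_+ = σ² (1 + √c)² = 2 · (1 + 0.836660)² = 2 · (1.836660)² = 6.746640.

Rounded to 4 decimal places: λ_− ≈ 0.0534, λ_+ ≈ 6.7466.


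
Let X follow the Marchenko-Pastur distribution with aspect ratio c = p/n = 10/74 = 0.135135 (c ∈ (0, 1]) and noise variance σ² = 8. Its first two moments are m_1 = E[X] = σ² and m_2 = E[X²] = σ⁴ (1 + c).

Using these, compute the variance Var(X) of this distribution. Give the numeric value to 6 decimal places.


m_1 = E[X] = σ² = 8, so m_1² = 64.
m_2 = E[X²] = σ⁴ (1 + c) = 64 · (1 + 0.135135) = 64 · 1.135135 = 72.648649.
(Note m_2 − m_1² simplifies to c · σ⁴ = 0.135135 · 64.)

Var(X) = m_2 − m_1² = 72.648649 − 64 = 8.648649.


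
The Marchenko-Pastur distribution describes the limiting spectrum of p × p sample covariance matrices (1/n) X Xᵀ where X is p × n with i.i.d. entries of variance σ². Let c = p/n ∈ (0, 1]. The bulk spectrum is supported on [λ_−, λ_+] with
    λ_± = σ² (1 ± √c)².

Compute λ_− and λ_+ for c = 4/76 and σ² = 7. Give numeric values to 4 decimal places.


c = 4/76 = 0.052632; √c = 0.229416.
λ_− = σ² (1 − √c)² = 7 · (1 − 0.229416)² = 7 · (0.770584)² = 4.156601.
λ_+ = σ² (1 + √c)² = 7 · (1 + 0.229416)² = 7 · (1.229416)² = 10.580241.

Rounded to 4 decimal places: λ_− ≈ 4.1566, λ_+ ≈ 10.5802.


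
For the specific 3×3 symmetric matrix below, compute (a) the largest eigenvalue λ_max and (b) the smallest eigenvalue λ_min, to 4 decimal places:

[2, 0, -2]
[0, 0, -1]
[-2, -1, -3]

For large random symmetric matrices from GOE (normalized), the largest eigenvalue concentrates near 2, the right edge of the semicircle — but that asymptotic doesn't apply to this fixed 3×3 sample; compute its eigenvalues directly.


Since M is real symmetric, all three eigenvalues are real; they are the roots of det(λI − M) = λ³ − (tr M) λ² + s λ − det M, where s is the sum of the principal 2×2 minors.
tr M = 2 + 0 + (-3) = -1.
s = (2·0 − 0²) + (2·(-3) − (-2)²) + (0·(-3) − (-1)²) = 0 + (-10) + (-1) = -11.
det M (expand along row 1) = 2·(-1) − 0·(-2) + (-2)·0 = -2.
Characteristic polynomial: λ³ + λ² − 11λ + 2 = 0.
Substitute λ = y + (tr M)/3 = y − 0.333333 to remove the quadratic term: y³ + p·y + q = 0 with p = s − (tr M)²/3 = -11.333333 and q = −2(tr M)³/27 + (tr M)·s/3 − det M = 5.740741.
Three real roots ⇒ use the trigonometric (Viète) form: r = 2√(−p/3) = 3.887301, φ = arccos(3q/(p·r)) = arccos(-0.390916) = 1.972423 rad.
y_k = r·cos(φ/3 − 2πk/3) for k = 0, 1, 2 gives y = 3.076948, 0.518861, -3.595809.
λ_k = y_k − 0.333333 gives λ = 2.7436, 0.1855, -3.9291 (check: the sum is -1.0000 = tr M).

Hence λ_max = 2.7436 and λ_min = -3.9291.


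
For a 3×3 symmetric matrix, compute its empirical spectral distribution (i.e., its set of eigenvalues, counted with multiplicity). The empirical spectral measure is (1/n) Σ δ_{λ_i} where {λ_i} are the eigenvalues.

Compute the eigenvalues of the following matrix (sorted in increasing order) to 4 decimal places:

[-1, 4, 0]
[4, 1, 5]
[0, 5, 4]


Since M is real symmetric, all three eigenvalues are real; they are the roots of det(λI − M) = λ³ − (tr M) λ² + s λ − det M, where s is the sum of the principal 2×2 minors.
tr M = -1 + 1 + 4 = 4.
s = ((-1)·1 − 4²) + ((-1)·4 − 0²) + (1·4 − 5²) = -17 + (-4) + (-21) = -42.
det M (expand along row 1) = (-1)·(-21) − 4·16 + 0·20 = -43.
Characteristic polynomial: λ³ − 4λ² − 42λ + 43 = 0.
Substitute λ = y + (tr M)/3 = y + 1.333333 to remove the quadratic term: y³ + p·y + q = 0 with p = s − (tr M)²/3 = -47.333333 and q = −2(tr M)³/27 + (tr M)·s/3 − det M = -17.740741.
Three real roots ⇒ use the trigonometric (Viète) form: r = 2√(−p/3) = 7.944250, φ = arccos(3q/(p·r)) = arccos(0.141538) = 1.428781 rad.
y_k = r·cos(φ/3 − 2πk/3) for k = 0, 1, 2 gives y = 7.060179, -0.375927, -6.684252.
λ_k = y_k + 1.333333 gives λ = 8.3935, 0.9574, -5.3509 (check: the sum is 4.0000 = tr M).

Eigenvalues sorted in increasing order: [-5.3509, 0.9574, 8.3935].


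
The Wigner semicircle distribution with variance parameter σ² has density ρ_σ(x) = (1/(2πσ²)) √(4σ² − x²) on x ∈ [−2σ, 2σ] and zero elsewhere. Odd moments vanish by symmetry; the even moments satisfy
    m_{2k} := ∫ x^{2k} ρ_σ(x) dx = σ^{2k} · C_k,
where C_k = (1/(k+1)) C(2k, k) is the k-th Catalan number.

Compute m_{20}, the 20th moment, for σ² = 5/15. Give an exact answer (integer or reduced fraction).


By the scaled semicircle moment identity, m_{2k} = σ^{2k} · C_k with k = 10.
C_10 = (1/(k+1)) · C(2k, k) = (1/11) · C(20, 10) = (1/11) · 184756 = 16796.
σ^{2k} = (σ²)^k = (5/15)^10 = 1/59049.

Therefore m_{20} = σ^{20} · C_10 = (1/59049) · 16796 = 16796/59049.


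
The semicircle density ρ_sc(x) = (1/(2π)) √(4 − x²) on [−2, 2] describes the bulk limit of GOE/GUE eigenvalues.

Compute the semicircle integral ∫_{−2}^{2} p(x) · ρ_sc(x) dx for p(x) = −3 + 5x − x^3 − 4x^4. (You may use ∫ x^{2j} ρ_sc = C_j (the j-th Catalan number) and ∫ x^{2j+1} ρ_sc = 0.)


Write p(x) = Σ a_i x^i, split into monomials and integrate each against ρ_sc separately.
Using ∫ x^{2j} ρ_sc = C_j = (1/(j+1)) C(2j, j) (Catalan numbers) and ∫ x^{2j+1} ρ_sc = 0 (odd monomials vanish by symmetry):
  i = 0 (even): a_0 · C_{0} = -3 · 1 = -3
  i = 1 (odd): ∫ x^1 ρ_sc = 0 (vanishes)
  i = 3 (odd): ∫ x^3 ρ_sc = 0 (vanishes)
  i = 4 (even): a_4 · C_{2} = -4 · 2 = -8

Summing the contributions: ∫_{−2}^{2} p(x) ρ_sc(x) dx = (-3) + (-8) = -11.


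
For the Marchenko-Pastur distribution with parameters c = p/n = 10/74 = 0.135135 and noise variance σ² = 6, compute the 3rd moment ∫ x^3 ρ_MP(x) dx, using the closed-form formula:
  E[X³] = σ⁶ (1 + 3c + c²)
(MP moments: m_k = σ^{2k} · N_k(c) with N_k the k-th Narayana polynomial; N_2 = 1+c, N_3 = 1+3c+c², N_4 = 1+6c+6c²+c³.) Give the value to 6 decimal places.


E[X³] = σ⁶ (1 + 3c + c²) (third MP moment). With σ² = 6 (so σ⁶ = 216) and c = 10/74 = 0.135135: E[X³] = 216 · (1 + 3·0.135135 + (0.135135)²) = 216 · 1.423667.

So E[X^3] = 307.512053.


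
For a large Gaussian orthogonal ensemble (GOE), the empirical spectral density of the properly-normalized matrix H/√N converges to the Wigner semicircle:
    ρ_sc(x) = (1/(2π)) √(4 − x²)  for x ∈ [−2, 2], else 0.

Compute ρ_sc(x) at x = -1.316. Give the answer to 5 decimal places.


ρ_sc(x) = (1/(2π)) √(4 − x²). With x = -1.316:
  4 − x² = 4 − (-1.316)² = 4 − 1.731856 = 2.268144.
  √(4 − x²) = 1.506036.
  1/(2π) = 0.159155.
  ρ_sc(-1.316) = 0.159155 · 1.506036 = 0.239693.

Rounded to 5 decimal places: ρ_sc(-1.316) ≈ 0.23969.


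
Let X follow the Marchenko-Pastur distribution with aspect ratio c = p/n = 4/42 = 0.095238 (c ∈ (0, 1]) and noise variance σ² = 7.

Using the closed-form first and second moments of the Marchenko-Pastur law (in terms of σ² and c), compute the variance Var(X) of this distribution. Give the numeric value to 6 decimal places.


Recall the MP moments m_1 = E[X] = σ² and m_2 = E[X²] = σ⁴ (1 + c).
m_1 = E[X] = σ² = 7, so m_1² = 49.
m_2 = E[X²] = σ⁴ (1 + c) = 49 · (1 + 0.095238) = 49 · 1.095238 = 53.666667.
(Note m_2 − m_1² simplifies to c · σ⁴ = 0.095238 · 49.)

Var(X) = m_2 − m_1² = 53.666667 − 49 = 4.666667.


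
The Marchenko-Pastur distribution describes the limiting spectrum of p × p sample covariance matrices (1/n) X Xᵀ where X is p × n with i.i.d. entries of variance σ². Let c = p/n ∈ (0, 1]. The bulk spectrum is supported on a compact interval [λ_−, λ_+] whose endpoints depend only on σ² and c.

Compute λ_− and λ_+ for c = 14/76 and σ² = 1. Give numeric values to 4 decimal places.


c = 14/76 = 0.184211; √c = 0.429198.
λ_− = σ² (1 − √c)² = 1 · (1 − 0.429198)² = 1 · (0.570802)² = 0.325815.
λ_+ = σ² (1 + √c)² = 1 · (1 + 0.429198)² = 1 · (1.429198)² = 2.042606.

Rounded to 4 decimal places: λ_− ≈ 0.3258, λ_+ ≈ 2.0426.


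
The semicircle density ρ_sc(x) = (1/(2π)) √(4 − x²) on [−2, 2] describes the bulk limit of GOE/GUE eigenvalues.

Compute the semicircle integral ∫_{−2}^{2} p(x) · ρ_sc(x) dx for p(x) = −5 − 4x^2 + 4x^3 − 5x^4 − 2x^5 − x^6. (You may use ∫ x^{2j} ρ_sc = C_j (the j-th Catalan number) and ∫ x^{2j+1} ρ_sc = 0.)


Write p(x) = Σ a_i x^i, split into monomials and integrate each against ρ_sc separately.
Using ∫ x^{2j} ρ_sc = C_j = (1/(j+1)) C(2j, j) (Catalan numbers) and ∫ x^{2j+1} ρ_sc = 0 (odd monomials vanish by symmetry):
  i = 0 (even): a_0 · C_{0} = -5 · 1 = -5
  i = 2 (even): a_2 · C_{1} = -4 · 1 = -4
  i = 3 (odd): ∫ x^3 ρ_sc = 0 (vanishes)
  i = 4 (even): a_4 · C_{2} = -5 · 2 = -10
  i = 5 (odd): ∫ x^5 ρ_sc = 0 (vanishes)
  i = 6 (even): a_6 · C_{3} = -1 · 5 = -5

Summing the contributions: ∫_{−2}^{2} p(x) ρ_sc(x) dx = (-5) + (-4) + (-10) + (-5) = -24.


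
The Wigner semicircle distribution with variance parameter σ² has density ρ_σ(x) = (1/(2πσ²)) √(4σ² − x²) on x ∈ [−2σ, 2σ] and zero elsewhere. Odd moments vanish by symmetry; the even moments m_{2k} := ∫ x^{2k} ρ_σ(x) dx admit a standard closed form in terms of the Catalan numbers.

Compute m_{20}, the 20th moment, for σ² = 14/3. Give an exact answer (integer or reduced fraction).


By the scaled semicircle moment identity, m_{2k} = σ^{2k} · C_k with k = 10.
C_10 = (1/(k+1)) · C(2k, k) = (1/11) · C(20, 10) = (1/11) · 184756 = 16796.
σ^{2k} = (σ²)^k = (14/3)^10 = 289254654976/59049.

Therefore m_{20} = σ^{20} · C_10 = (289254654976/59049) · 16796 = 4858321184976896/59049.


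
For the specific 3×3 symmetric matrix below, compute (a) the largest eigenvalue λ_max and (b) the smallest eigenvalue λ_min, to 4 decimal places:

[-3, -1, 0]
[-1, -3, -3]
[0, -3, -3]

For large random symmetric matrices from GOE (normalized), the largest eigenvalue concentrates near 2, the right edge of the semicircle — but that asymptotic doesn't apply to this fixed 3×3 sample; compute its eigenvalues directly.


Since M is real symmetric, all three eigenvalues are real; they are the roots of det(λI − M) = λ³ − (tr M) λ² + s λ − det M, where s is the sum of the principal 2×2 minors.
tr M = -3 + (-3) + (-3) = -9.
s = ((-3)·(-3) − (-1)²) + ((-3)·(-3) − 0²) + ((-3)·(-3) − (-3)²) = 8 + 9 + 0 = 17.
det M (expand along row 1) = (-3)·0 − (-1)·3 + 0·3 = 3.
Characteristic polynomial: λ³ + 9λ² + 17λ − 3 = 0.
Substitute λ = y + (tr M)/3 = y − 3.000000 to remove the quadratic term: y³ + p·y + q = 0 with p = s − (tr M)²/3 = -10.000000 and q = −2(tr M)³/27 + (tr M)·s/3 − det M = 0.000000.
Three real roots ⇒ use the trigonometric (Viète) form: r = 2√(−p/3) = 3.651484, φ = arccos(3q/(p·r)) = arccos(0.000000) = 1.570796 rad.
y_k = r·cos(φ/3 − 2πk/3) for k = 0, 1, 2 gives y = 3.162278, 0.000000, -3.162278.
λ_k = y_k − 3.000000 gives λ = 0.1623, -3.0000, -6.1623 (check: the sum is -9.0000 = tr M).

Hence λ_max = 0.1623 and λ_min = -6.1623.


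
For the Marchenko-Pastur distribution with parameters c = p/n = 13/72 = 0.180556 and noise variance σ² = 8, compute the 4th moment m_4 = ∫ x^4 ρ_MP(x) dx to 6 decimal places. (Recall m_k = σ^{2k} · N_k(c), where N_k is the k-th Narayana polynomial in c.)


E[X⁴] = σ⁸ (1 + 6c + 6c² + c³) (fourth MP moment). With σ² = 8 (so σ⁸ = 4096) and c = 13/72 = 0.180556: E[X⁴] = 4096 · (1 + 6·0.180556 + 6·(0.180556)² + (0.180556)³) = 4096 · 2.284821.

So E[X^4] = 9358.628258.


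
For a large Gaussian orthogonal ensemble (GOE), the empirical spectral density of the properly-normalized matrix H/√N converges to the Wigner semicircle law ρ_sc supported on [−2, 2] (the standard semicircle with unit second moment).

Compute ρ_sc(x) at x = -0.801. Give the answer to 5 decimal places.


ρ_sc(x) = (1/(2π)) √(4 − x²). With x = -0.801:
  4 − x² = 4 − (-0.801)² = 4 − 0.641601 = 3.358399.
  √(4 − x²) = 1.832594.
  1/(2π) = 0.159155.
  ρ_sc(-0.801) = 0.159155 · 1.832594 = 0.291666.

Rounded to 5 decimal places: ρ_sc(-0.801) ≈ 0.29167.


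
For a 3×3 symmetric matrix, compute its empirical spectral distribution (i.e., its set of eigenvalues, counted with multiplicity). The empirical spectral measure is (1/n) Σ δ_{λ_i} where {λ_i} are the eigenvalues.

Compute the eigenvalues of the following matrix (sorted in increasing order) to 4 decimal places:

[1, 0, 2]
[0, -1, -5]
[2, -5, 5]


Since M is real symmetric, all three eigenvalues are real; they are the roots of det(λI − M) = λ³ − (tr M) λ² + s λ − det M, where s is the sum of the principal 2×2 minors.
tr M = 1 + (-1) + 5 = 5.
s = (1·(-1) − 0²) + (1·5 − 2²) + ((-1)·5 − (-5)²) = -1 + 1 + (-30) = -30.
det M (expand along row 1) = 1·(-30) − 0·10 + 2·2 = -26.
Characteristic polynomial: λ³ − 5λ² − 30λ + 26 = 0.
Substitute λ = y + (tr M)/3 = y + 1.666667 to remove the quadratic term: y³ + p·y + q = 0 with p = s − (tr M)²/3 = -38.333333 and q = −2(tr M)³/27 + (tr M)·s/3 − det M = -33.259259.
Three real roots ⇒ use the trigonometric (Viète) form: r = 2√(−p/3) = 7.149204, φ = arccos(3q/(p·r)) = arccos(0.364082) = 1.198149 rad.
y_k = r·cos(φ/3 − 2πk/3) for k = 0, 1, 2 gives y = 6.586569, -0.885762, -5.700807.
λ_k = y_k + 1.666667 gives λ = 8.2532, 0.7809, -4.0341 (check: the sum is 5.0000 = tr M).

Eigenvalues sorted in increasing order: [-4.0341, 0.7809, 8.2532].


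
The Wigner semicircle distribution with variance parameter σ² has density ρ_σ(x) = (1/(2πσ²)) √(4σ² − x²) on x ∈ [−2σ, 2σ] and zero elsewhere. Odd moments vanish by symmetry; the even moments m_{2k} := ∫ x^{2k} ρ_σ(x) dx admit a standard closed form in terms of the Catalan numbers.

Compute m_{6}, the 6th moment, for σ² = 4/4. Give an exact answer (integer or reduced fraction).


By the scaled semicircle moment identity, m_{2k} = σ^{2k} · C_k with k = 3.
C_3 = (1/(k+1)) · C(2k, k) = (1/4) · C(6, 3) = (1/4) · 20 = 5.
σ^{2k} = (σ²)^k = (4/4)^3 = 1.

Therefore m_{6} = σ^{6} · C_3 = 1 · 5 = 5.


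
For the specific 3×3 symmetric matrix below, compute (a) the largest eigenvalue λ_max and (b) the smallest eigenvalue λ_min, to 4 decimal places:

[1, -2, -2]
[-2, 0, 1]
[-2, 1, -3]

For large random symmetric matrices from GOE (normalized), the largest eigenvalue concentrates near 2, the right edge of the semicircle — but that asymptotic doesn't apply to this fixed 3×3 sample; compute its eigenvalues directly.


Since M is real symmetric, all three eigenvalues are real; they are the roots of det(λI − M) = λ³ − (tr M) λ² + s λ − det M, where s is the sum of the principal 2×2 minors.
tr M = 1 + 0 + (-3) = -2.
s = (1·0 − (-2)²) + (1·(-3) − (-2)²) + (0·(-3) − 1²) = -4 + (-7) + (-1) = -12.
det M (expand along row 1) = 1·(-1) − (-2)·8 + (-2)·(-2) = 19.
Characteristic polynomial: λ³ + 2λ² − 12λ − 19 = 0.
Substitute λ = y + (tr M)/3 = y − 0.666667 to remove the quadratic term: y³ + p·y + q = 0 with p = s − (tr M)²/3 = -13.333333 and q = −2(tr M)³/27 + (tr M)·s/3 − det M = -10.407407.
Three real roots ⇒ use the trigonometric (Viète) form: r = 2√(−p/3) = 4.216370, φ = arccos(3q/(p·r)) = arccos(0.555375) = 0.981982 rad.
y_k = r·cos(φ/3 − 2πk/3) for k = 0, 1, 2 gives y = 3.992502, -0.822249, -3.170253.
λ_k = y_k − 0.666667 gives λ = 3.3258, -1.4889, -3.8369 (check: the sum is -2.0000 = tr M).

Hence λ_max = 3.3258 and λ_min = -3.8369.


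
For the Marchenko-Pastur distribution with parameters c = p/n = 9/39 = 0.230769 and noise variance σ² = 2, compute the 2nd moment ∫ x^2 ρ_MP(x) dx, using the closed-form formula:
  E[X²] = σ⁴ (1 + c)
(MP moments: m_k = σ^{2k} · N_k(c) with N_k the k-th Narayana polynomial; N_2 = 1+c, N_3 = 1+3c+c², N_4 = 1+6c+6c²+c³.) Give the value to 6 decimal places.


E[X²] = σ⁴ (1 + c) (second MP moment). With σ² = 2 (so σ⁴ = 4) and c = 9/39 = 0.230769: E[X²] = 4 · (1 + 0.230769) = 4 · 1.230769.

So E[X^2] = 4.923077.


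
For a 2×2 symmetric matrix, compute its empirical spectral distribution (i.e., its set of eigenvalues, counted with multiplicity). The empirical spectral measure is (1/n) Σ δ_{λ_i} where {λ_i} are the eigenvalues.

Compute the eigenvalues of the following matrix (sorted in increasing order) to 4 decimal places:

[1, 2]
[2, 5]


Since M is real symmetric, both eigenvalues are real; they are the roots of det(λI − M) = λ² − (tr M) λ + det M.
tr M = 1 + 5 = 6.
det M = 1·5 − 2² = 5 − 4 = 1.
Characteristic polynomial: λ² − 6λ + 1 = 0.
Discriminant Δ = (tr M)² − 4·det M = 36 − 4 = 32; √Δ = 5.656854.
λ = (tr M ± √Δ)/2 = (6 ± 5.656854)/2, giving (tr M − √Δ)/2 = 0.1716 and (tr M + √Δ)/2 = 5.8284.

Eigenvalues sorted in increasing order: [0.1716, 5.8284].


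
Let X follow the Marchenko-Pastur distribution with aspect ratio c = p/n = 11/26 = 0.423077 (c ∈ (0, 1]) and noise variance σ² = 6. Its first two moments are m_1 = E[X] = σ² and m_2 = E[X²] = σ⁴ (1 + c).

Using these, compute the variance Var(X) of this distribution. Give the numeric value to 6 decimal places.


m_1 = E[X] = σ² = 6, so m_1² = 36.
m_2 = E[X²] = σ⁴ (1 + c) = 36 · (1 + 0.423077) = 36 · 1.423077 = 51.230769.
(Note m_2 − m_1² simplifies to c · σ⁴ = 0.423077 · 36.)

Var(X) = m_2 − m_1² = 51.230769 − 36 = 15.230769.


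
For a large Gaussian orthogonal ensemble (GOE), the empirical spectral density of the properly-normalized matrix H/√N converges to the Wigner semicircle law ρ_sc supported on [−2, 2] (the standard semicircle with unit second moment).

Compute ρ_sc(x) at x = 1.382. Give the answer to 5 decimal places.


ρ_sc(x) = (1/(2π)) √(4 − x²). With x = 1.382:
  4 − x² = 4 − (1.382)² = 4 − 1.909924 = 2.090076.
  √(4 − x²) = 1.445710.
  1/(2π) = 0.159155.
  ρ_sc(1.382) = 0.159155 · 1.445710 = 0.230092.

Rounded to 5 decimal places: ρ_sc(1.382) ≈ 0.23009.


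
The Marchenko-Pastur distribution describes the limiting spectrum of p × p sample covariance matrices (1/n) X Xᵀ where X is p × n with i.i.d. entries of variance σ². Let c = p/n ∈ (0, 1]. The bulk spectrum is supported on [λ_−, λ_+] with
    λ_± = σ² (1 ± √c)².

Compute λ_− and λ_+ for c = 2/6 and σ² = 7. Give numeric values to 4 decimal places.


c = 2/6 = 0.333333; √c = 0.577350.
λ_− = σ² (1 − √c)² = 7 · (1 − 0.577350)² = 7 · (0.422650)² = 1.250430.
λ_+ = σ² (1 + √c)² = 7 · (1 + 0.577350)² = 7 · (1.577350)² = 17.416237.

Rounded to 4 decimal places: λ_− ≈ 1.2504, λ_+ ≈ 17.4162.


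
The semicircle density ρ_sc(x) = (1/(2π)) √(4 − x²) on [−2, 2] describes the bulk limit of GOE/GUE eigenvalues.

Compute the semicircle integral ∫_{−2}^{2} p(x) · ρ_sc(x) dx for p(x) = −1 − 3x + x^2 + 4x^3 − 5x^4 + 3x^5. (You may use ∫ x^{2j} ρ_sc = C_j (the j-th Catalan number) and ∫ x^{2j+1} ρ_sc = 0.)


Write p(x) = Σ a_i x^i, split into monomials and integrate each against ρ_sc separately.
Using ∫ x^{2j} ρ_sc = C_j = (1/(j+1)) C(2j, j) (Catalan numbers) and ∫ x^{2j+1} ρ_sc = 0 (odd monomials vanish by symmetry):
  i = 0 (even): a_0 · C_{0} = -1 · 1 = -1
  i = 1 (odd): ∫ x^1 ρ_sc = 0 (vanishes)
  i = 2 (even): a_2 · C_{1} = 1 · 1 = 1
  i = 3 (odd): ∫ x^3 ρ_sc = 0 (vanishes)
  i = 4 (even): a_4 · C_{2} = -5 · 2 = -10
  i = 5 (odd): ∫ x^5 ρ_sc = 0 (vanishes)

Summing the contributions: ∫_{−2}^{2} p(x) ρ_sc(x) dx = (-1) + 1 + (-10) = -10.


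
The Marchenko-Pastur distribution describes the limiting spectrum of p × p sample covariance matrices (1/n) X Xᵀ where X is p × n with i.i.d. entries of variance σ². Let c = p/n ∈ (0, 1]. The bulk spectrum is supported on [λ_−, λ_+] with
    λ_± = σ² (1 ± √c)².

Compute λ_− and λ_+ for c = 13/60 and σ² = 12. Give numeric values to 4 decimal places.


c = 13/60 = 0.216667; √c = 0.465475.
λ_− = σ² (1 − √c)² = 12 · (1 − 0.465475)² = 12 · (0.534525)² = 3.428608.
λ_+ = σ² (1 + √c)² = 12 · (1 + 0.465475)² = 12 · (1.465475)² = 25.771392.

Rounded to 4 decimal places: λ_− ≈ 3.4286, λ_+ ≈ 25.7714.


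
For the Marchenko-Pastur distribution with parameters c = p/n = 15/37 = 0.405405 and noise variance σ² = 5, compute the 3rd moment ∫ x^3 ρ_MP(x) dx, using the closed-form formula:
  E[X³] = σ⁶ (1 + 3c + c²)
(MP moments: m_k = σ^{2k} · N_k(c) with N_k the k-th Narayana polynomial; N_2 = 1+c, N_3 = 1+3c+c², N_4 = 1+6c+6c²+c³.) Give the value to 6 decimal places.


E[X³] = σ⁶ (1 + 3c + c²) (third MP moment). With σ² = 5 (so σ⁶ = 125) and c = 15/37 = 0.405405: E[X³] = 125 · (1 + 3·0.405405 + (0.405405)²) = 125 · 2.380570.

So E[X^3] = 297.571220.


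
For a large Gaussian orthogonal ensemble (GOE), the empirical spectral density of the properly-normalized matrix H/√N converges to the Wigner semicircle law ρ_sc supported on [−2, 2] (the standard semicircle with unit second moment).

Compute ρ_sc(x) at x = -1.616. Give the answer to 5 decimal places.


ρ_sc(x) = (1/(2π)) √(4 − x²). With x = -1.616:
  4 − x² = 4 − (-1.616)² = 4 − 2.611456 = 1.388544.
  √(4 − x²) = 1.178365.
  1/(2π) = 0.159155.
  ρ_sc(-1.616) = 0.159155 · 1.178365 = 0.187543.

Rounded to 5 decimal places: ρ_sc(-1.616) ≈ 0.18754.


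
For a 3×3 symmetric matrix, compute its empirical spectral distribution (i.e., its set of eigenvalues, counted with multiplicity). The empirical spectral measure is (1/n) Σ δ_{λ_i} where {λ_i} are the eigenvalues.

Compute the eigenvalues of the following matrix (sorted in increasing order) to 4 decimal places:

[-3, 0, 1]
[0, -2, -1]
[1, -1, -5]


Since M is real symmetric, all three eigenvalues are real; they are the roots of det(λI − M) = λ³ − (tr M) λ² + s λ − det M, where s is the sum of the principal 2×2 minors.
tr M = -3 + (-2) + (-5) = -10.
s = ((-3)·(-2) − 0²) + ((-3)·(-5) − 1²) + ((-2)·(-5) − (-1)²) = 6 + 14 + 9 = 29.
det M (expand along row 1) = (-3)·9 − 0·1 + 1·2 = -25.
Characteristic polynomial: λ³ + 10λ² + 29λ + 25 = 0.
Substitute λ = y + (tr M)/3 = y − 3.333333 to remove the quadratic term: y³ + p·y + q = 0 with p = s − (tr M)²/3 = -4.333333 and q = −2(tr M)³/27 + (tr M)·s/3 − det M = 2.407407.
Three real roots ⇒ use the trigonometric (Viète) form: r = 2√(−p/3) = 2.403701, φ = arccos(3q/(p·r)) = arccos(-0.693375) = 2.336959 rad.
y_k = r·cos(φ/3 − 2πk/3) for k = 0, 1, 2 gives y = 1.710536, 0.607224, -2.317760.
λ_k = y_k − 3.333333 gives λ = -1.6228, -2.7261, -5.6511 (check: the sum is -10.0000 = tr M).

Eigenvalues sorted in increasing order: [-5.6511, -2.7261, -1.6228].


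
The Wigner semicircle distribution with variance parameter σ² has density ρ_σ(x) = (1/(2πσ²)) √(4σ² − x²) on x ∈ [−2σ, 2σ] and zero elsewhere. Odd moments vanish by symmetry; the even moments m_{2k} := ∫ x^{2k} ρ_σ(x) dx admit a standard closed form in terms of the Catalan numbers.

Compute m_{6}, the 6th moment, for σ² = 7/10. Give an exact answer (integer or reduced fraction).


By the scaled semicircle moment identity, m_{2k} = σ^{2k} · C_k with k = 3.
C_3 = (1/(k+1)) · C(2k, k) = (1/4) · C(6, 3) = (1/4) · 20 = 5.
σ^{2k} = (σ²)^k = (7/10)^3 = 343/1000.

Therefore m_{6} = σ^{6} · C_3 = (343/1000) · 5 = 343/200.


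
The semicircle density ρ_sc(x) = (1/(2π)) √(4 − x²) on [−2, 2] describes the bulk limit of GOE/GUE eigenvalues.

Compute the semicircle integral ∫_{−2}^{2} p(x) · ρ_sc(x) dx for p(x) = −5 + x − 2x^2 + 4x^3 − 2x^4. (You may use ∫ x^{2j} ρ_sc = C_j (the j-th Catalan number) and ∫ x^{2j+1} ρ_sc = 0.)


Write p(x) = Σ a_i x^i, split into monomials and integrate each against ρ_sc separately.
Using ∫ x^{2j} ρ_sc = C_j = (1/(j+1)) C(2j, j) (Catalan numbers) and ∫ x^{2j+1} ρ_sc = 0 (odd monomials vanish by symmetry):
  i = 0 (even): a_0 · C_{0} = -5 · 1 = -5
  i = 1 (odd): ∫ x^1 ρ_sc = 0 (vanishes)
  i = 2 (even): a_2 · C_{1} = -2 · 1 = -2
  i = 3 (odd): ∫ x^3 ρ_sc = 0 (vanishes)
  i = 4 (even): a_4 · C_{2} = -2 · 2 = -4

Summing the contributions: ∫_{−2}^{2} p(x) ρ_sc(x) dx = (-5) + (-2) + (-4) = -11.


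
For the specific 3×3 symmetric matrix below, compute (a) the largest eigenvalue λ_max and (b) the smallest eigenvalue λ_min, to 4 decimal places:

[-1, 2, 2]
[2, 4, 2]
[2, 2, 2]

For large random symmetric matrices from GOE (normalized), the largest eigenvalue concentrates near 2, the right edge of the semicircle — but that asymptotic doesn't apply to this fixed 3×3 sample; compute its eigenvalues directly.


Since M is real symmetric, all three eigenvalues are real; they are the roots of det(λI − M) = λ³ − (tr M) λ² + s λ − det M, where s is the sum of the principal 2×2 minors.
tr M = -1 + 4 + 2 = 5.
s = ((-1)·4 − 2²) + ((-1)·2 − 2²) + (4·2 − 2²) = -8 + (-6) + 4 = -10.
det M (expand along row 1) = (-1)·4 − 2·0 + 2·(-4) = -12.
Characteristic polynomial: λ³ − 5λ² − 10λ + 12 = 0.
Substitute λ = y + (tr M)/3 = y + 1.666667 to remove the quadratic term: y³ + p·y + q = 0 with p = s − (tr M)²/3 = -18.333333 and q = −2(tr M)³/27 + (tr M)·s/3 − det M = -13.925926.
Three real roots ⇒ use the trigonometric (Viète) form: r = 2√(−p/3) = 4.944132, φ = arccos(3q/(p·r)) = arccos(0.460908) = 1.091779 rad.
y_k = r·cos(φ/3 − 2πk/3) for k = 0, 1, 2 gives y = 4.620324, -0.786092, -3.834232.
λ_k = y_k + 1.666667 gives λ = 6.2870, 0.8806, -2.1676 (check: the sum is 5.0000 = tr M).

Hence λ_max = 6.2870 and λ_min = -2.1676.


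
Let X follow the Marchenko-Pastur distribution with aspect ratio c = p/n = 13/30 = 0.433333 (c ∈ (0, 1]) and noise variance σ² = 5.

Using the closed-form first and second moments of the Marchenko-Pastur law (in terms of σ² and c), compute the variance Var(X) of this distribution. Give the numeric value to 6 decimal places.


Recall the MP moments m_1 = E[X] = σ² and m_2 = E[X²] = σ⁴ (1 + c).
m_1 = E[X] = σ² = 5, so m_1² = 25.
m_2 = E[X²] = σ⁴ (1 + c) = 25 · (1 + 0.433333) = 25 · 1.433333 = 35.833333.
(Note m_2 − m_1² simplifies to c · σ⁴ = 0.433333 · 25.)

Var(X) = m_2 − m_1² = 35.833333 − 25 = 10.833333.


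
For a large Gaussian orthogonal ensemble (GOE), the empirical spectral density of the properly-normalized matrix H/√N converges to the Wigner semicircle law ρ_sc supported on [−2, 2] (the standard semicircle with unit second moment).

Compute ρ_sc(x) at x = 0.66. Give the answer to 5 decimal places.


ρ_sc(x) = (1/(2π)) √(4 − x²). With x = 0.66:
  4 − x² = 4 − (0.66)² = 4 − 0.435600 = 3.564400.
  √(4 − x²) = 1.887962.
  1/(2π) = 0.159155.
  ρ_sc(0.66) = 0.159155 · 1.887962 = 0.300478.

Rounded to 5 decimal places: ρ_sc(0.66) ≈ 0.30048.


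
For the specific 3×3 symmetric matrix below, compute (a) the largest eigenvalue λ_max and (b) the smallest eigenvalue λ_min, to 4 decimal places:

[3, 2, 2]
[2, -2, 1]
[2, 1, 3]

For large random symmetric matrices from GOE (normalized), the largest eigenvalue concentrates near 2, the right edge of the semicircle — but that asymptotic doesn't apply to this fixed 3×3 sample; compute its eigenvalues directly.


Since M is real symmetric, all three eigenvalues are real; they are the roots of det(λI − M) = λ³ − (tr M) λ² + s λ − det M, where s is the sum of the principal 2×2 minors.
tr M = 3 + (-2) + 3 = 4.
s = (3·(-2) − 2²) + (3·3 − 2²) + ((-2)·3 − 1²) = -10 + 5 + (-7) = -12.
det M (expand along row 1) = 3·(-7) − 2·4 + 2·6 = -17.
Characteristic polynomial: λ³ − 4λ² − 12λ + 17 = 0.
Substitute λ = y + (tr M)/3 = y + 1.333333 to remove the quadratic term: y³ + p·y + q = 0 with p = s − (tr M)²/3 = -17.333333 and q = −2(tr M)³/27 + (tr M)·s/3 − det M = -3.740741.
Three real roots ⇒ use the trigonometric (Viète) form: r = 2√(−p/3) = 4.807402, φ = arccos(3q/(p·r)) = arccos(0.134675) = 1.435711 rad.
y_k = r·cos(φ/3 − 2πk/3) for k = 0, 1, 2 gives y = 4.267310, -0.216397, -4.050914.
λ_k = y_k + 1.333333 gives λ = 5.6006, 1.1169, -2.7176 (check: the sum is 4.0000 = tr M).

Hence λ_max = 5.6006 and λ_min = -2.7176.


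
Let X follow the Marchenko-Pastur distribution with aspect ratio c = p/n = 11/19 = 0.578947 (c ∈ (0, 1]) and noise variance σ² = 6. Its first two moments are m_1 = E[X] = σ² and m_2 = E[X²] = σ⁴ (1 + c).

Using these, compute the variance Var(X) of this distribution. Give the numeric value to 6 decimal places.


m_1 = E[X] = σ² = 6, so m_1² = 36.
m_2 = E[X²] = σ⁴ (1 + c) = 36 · (1 + 0.578947) = 36 · 1.578947 = 56.842105.
(Note m_2 − m_1² simplifies to c · σ⁴ = 0.578947 · 36.)

Var(X) = m_2 − m_1² = 56.842105 − 36 = 20.842105.


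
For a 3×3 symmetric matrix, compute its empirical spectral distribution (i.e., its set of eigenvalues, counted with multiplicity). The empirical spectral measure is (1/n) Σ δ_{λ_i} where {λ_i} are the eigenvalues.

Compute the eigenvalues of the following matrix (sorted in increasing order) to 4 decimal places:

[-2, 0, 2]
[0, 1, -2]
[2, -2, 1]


Since M is real symmetric, all three eigenvalues are real; they are the roots of det(λI − M) = λ³ − (tr M) λ² + s λ − det M, where s is the sum of the principal 2×2 minors.
tr M = -2 + 1 + 1 = 0.
s = ((-2)·1 − 0²) + ((-2)·1 − 2²) + (1·1 − (-2)²) = -2 + (-6) + (-3) = -11.
det M (expand along row 1) = (-2)·(-3) − 0·4 + 2·(-2) = 2.
Characteristic polynomial: λ³ − 11λ − 2 = 0.
Substitute λ = y + (tr M)/3 = y + 0.000000 to remove the quadratic term: y³ + p·y + q = 0 with p = s − (tr M)²/3 = -11.000000 and q = −2(tr M)³/27 + (tr M)·s/3 − det M = -2.000000.
Three real roots ⇒ use the trigonometric (Viète) form: r = 2√(−p/3) = 3.829708, φ = arccos(3q/(p·r)) = arccos(0.142427) = 1.427883 rad.
y_k = r·cos(φ/3 − 2πk/3) for k = 0, 1, 2 gives y = 3.404047, -0.182370, -3.221677.
λ_k = y_k + 0.000000 gives λ = 3.4040, -0.1824, -3.2217 (check: the sum is 0.0000 = tr M).

Eigenvalues sorted in increasing order: [-3.2217, -0.1824, 3.4040].


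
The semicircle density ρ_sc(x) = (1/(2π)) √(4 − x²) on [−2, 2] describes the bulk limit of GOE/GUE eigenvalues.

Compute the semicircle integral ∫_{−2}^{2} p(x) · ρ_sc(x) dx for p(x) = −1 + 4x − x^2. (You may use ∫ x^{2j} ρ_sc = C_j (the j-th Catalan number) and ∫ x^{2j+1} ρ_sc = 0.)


Write p(x) = Σ a_i x^i, split into monomials and integrate each against ρ_sc separately.
Using ∫ x^{2j} ρ_sc = C_j = (1/(j+1)) C(2j, j) (Catalan numbers) and ∫ x^{2j+1} ρ_sc = 0 (odd monomials vanish by symmetry):
  i = 0 (even): a_0 · C_{0} = -1 · 1 = -1
  i = 1 (odd): ∫ x^1 ρ_sc = 0 (vanishes)
  i = 2 (even): a_2 · C_{1} = -1 · 1 = -1

Summing the contributions: ∫_{−2}^{2} p(x) ρ_sc(x) dx = (-1) + (-1) = -2.
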